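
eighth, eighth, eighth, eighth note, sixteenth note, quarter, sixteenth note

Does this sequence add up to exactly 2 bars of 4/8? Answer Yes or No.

One bar of 4/8 = 8 sixteenth notes, so 2 bars = 16.
Convert each value to sixteenth notes: eighth = 2; eighth = 2; eighth = 2; eighth note = 2; sixteenth note = 1; quarter = 4; sixteenth note = 1.
Sum: 2 + 2 + 2 + 2 + 1 + 4 + 1 = 14.
14 falls short of 16, so the answer is No.

No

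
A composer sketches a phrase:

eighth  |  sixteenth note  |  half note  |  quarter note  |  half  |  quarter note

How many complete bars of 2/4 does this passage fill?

One bar of 2/4 = 8 sixteenth notes.
Working in sixteenth notes: eighth = 2; sixteenth note = 1; half note = 8; quarter note = 4; half = 8; quarter note = 4.
Altogether 2 + 1 + 8 + 4 + 8 + 4 = 27.
27 ÷ 8 = 3 complete bars with 3 left over.

3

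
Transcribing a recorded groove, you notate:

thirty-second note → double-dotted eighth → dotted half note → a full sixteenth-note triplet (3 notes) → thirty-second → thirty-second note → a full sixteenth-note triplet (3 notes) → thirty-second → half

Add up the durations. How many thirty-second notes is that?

59

Convert each value to thirty-second notes: thirty-second note = 1; double-dotted eighth = 7; dotted half note = 24; a full sixteenth-note triplet (3 notes) (three triplet sixteenths span one eighth) = 4; thirty-second = 1; thirty-second note = 1; a full sixteenth-note triplet (3 notes) (three triplet sixteenths span one eighth) = 4; thirty-second = 1; half = 16.
Altogether 1 + 7 + 24 + 4 + 1 + 1 + 4 + 1 + 16 = 59 thirty-second notes.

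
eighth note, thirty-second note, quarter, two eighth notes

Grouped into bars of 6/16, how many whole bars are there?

1

One bar of 6/16 = 12 thirty-second notes.
In thirty-second notes: eighth note = 4; thirty-second note = 1; quarter = 8; eighth note = 4; eighth note = 4.
Altogether 4 + 1 + 8 + 4 + 4 = 21.
21 ÷ 12 = 1 complete bar with 9 left over.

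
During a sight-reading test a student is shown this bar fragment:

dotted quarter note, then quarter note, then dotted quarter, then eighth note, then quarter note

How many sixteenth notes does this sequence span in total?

22

Working in sixteenth notes: dotted quarter note = 6; quarter note = 4; dotted quarter = 6; eighth note = 2; quarter note = 4.
Altogether 6 + 4 + 6 + 2 + 4 = 22 sixteenth notes.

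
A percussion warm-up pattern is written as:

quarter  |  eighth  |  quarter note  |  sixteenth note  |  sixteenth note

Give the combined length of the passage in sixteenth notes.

Each duration in sixteenth notes: quarter = 4; eighth = 2; quarter note = 4; sixteenth note = 1; sixteenth note = 1.
Altogether 4 + 2 + 4 + 1 + 1 = 12 sixteenth notes.

12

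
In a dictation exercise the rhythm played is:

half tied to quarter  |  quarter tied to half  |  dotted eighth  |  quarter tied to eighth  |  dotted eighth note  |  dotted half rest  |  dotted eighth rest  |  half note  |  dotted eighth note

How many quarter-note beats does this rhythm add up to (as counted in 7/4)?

One quarter-note beat = 4 sixteenth notes.
Working in sixteenth notes: half tied to quarter (half + quarter) = 12; quarter tied to half (quarter + half) = 12; dotted eighth = 3; quarter tied to eighth (quarter + eighth) = 6; dotted eighth note = 3; dotted half rest = 12; dotted eighth rest = 3; half note = 8; dotted eighth note = 3.
Adding: 12 + 12 + 3 + 6 + 3 + 12 + 3 + 8 + 3 = 62.
62 ÷ 4 = 15.5 beats.

15.5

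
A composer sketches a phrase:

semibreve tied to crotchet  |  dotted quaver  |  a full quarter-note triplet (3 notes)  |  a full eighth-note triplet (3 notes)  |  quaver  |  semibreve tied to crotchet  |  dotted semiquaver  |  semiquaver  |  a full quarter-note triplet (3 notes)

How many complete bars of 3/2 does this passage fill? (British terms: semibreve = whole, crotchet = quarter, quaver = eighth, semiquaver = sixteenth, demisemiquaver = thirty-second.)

One bar of 3/2 = 48 thirty-second notes.
In thirty-second notes: semibreve tied to crotchet (semibreve + crotchet) = 40; dotted quaver = 6; a full quarter-note triplet (3 notes) (three triplet quarters span one half) = 16; a full eighth-note triplet (3 notes) (three triplet eighths span one quarter) = 8; quaver = 4; semibreve tied to crotchet (semibreve + crotchet) = 40; dotted semiquaver = 3; semiquaver = 2; a full quarter-note triplet (3 notes) (three triplet quarters span one half) = 16.
Sum: 40 + 6 + 16 + 8 + 4 + 40 + 3 + 2 + 16 = 135.
135 ÷ 48 = 2 complete bars with 39 left over.

2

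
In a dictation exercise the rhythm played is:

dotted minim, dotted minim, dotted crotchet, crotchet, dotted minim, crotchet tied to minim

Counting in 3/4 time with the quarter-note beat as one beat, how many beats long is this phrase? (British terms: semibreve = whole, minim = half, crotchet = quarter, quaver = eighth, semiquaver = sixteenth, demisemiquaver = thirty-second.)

One quarter-note beat = 2 eighth notes.
Convert each value to eighth notes: dotted minim = 6; dotted minim = 6; dotted crotchet = 3; crotchet = 2; dotted minim = 6; crotchet tied to minim (crotchet + minim) = 6.
Sum: 6 + 6 + 3 + 2 + 6 + 6 = 29.
29 ÷ 2 = 14.5 beats.

14.5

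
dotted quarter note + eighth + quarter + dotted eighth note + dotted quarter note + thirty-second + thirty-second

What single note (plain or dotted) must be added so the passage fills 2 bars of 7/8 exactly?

2 bars of 7/8 = 56 thirty-second notes.
Each duration in thirty-second notes: dotted quarter note = 12; eighth = 4; quarter = 8; dotted eighth note = 6; dotted quarter note = 12; thirty-second = 1; thirty-second = 1.
Adding: 12 + 4 + 8 + 6 + 12 + 1 + 1 = 44.
Remaining: 56 − 44 = 12 thirty-second notes, which is a dotted quarter note.

dotted quarter note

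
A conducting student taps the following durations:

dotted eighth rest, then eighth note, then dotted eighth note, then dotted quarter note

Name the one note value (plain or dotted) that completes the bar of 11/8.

half note

The bar of 11/8 = 22 sixteenth notes.
Each duration in sixteenth notes: dotted eighth rest = 3; eighth note = 2; dotted eighth note = 3; dotted quarter note = 6.
Adding: 3 + 2 + 3 + 6 = 14.
Remaining: 22 − 14 = 8 sixteenth notes, which is a half note.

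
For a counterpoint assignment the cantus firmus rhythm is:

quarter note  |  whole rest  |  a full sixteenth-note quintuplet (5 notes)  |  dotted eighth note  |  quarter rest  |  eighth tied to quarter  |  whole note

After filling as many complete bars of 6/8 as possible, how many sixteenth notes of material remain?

5

One bar of 6/8 = 12 sixteenth notes.
Working in sixteenth notes: quarter note = 4; whole rest = 16; a full sixteenth-note quintuplet (5 notes) (five quintuplet sixteenths span one quarter) = 4; dotted eighth note = 3; quarter rest = 4; eighth tied to quarter (eighth + quarter) = 6; whole note = 16.
Total: 4 + 16 + 4 + 3 + 4 + 6 + 16 = 53.
53 ÷ 12 = 4 complete bars with 5 sixteenth notes remaining.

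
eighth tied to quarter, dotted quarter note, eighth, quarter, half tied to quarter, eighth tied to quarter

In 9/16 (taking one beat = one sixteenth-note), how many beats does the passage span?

36

One sixteenth-note beat = 2 thirty-second notes.
Working in thirty-second notes: eighth tied to quarter (eighth + quarter) = 12; dotted quarter note = 12; eighth = 4; quarter = 8; half tied to quarter (half + quarter) = 24; eighth tied to quarter (eighth + quarter) = 12.
Total: 12 + 12 + 4 + 8 + 24 + 12 = 72.
72 ÷ 2 = 36 beats.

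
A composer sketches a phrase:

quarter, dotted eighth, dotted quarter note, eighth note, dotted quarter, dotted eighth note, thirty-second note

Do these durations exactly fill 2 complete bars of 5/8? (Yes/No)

No

One bar of 5/8 = 20 thirty-second notes, so 2 bars = 40.
Express everything in thirty-second notes: quarter = 8; dotted eighth = 6; dotted quarter note = 12; eighth note = 4; dotted quarter = 12; dotted eighth note = 6; thirty-second note = 1.
Adding: 8 + 6 + 12 + 4 + 12 + 6 + 1 = 49.
49 exceeds 40, so the answer is No.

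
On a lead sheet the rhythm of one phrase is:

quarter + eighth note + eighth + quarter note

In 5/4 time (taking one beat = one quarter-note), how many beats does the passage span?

One quarter-note beat = 2 eighth notes.
Express everything in eighth notes: quarter = 2; eighth note = 1; eighth = 1; quarter note = 2.
Adding: 2 + 1 + 1 + 2 = 6.
6 ÷ 2 = 3 beats.

3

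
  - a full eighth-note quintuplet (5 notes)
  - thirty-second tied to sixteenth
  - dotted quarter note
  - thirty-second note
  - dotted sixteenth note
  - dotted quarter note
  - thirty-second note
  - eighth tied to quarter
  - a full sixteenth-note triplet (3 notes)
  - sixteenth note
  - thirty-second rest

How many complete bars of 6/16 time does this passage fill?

One bar of 6/16 = 12 thirty-second notes.
Convert each value to thirty-second notes: a full eighth-note quintuplet (5 notes) (five quintuplet eighths span one half) = 16; thirty-second tied to sixteenth (thirty-second + sixteenth) = 3; dotted quarter note = 12; thirty-second note = 1; dotted sixteenth note = 3; dotted quarter note = 12; thirty-second note = 1; eighth tied to quarter (eighth + quarter) = 12; a full sixteenth-note triplet (3 notes) (three triplet sixteenths span one eighth) = 4; sixteenth note = 2; thirty-second rest = 1.
Sum: 16 + 3 + 12 + 1 + 3 + 12 + 1 + 12 + 4 + 2 + 1 = 67.
67 ÷ 12 = 5 complete bars with 7 left over.

5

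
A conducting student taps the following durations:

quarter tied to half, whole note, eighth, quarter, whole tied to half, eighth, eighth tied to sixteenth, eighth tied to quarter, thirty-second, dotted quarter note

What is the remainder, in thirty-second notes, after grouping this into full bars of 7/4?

One bar of 7/4 = 56 thirty-second notes.
Working in thirty-second notes: quarter tied to half (quarter + half) = 24; whole note = 32; eighth = 4; quarter = 8; whole tied to half (whole + half) = 48; eighth = 4; eighth tied to sixteenth (eighth + sixteenth) = 6; eighth tied to quarter (eighth + quarter) = 12; thirty-second = 1; dotted quarter note = 12.
Sum: 24 + 32 + 4 + 8 + 48 + 4 + 6 + 12 + 1 + 12 = 151.
151 ÷ 56 = 2 complete bars with 39 thirty-second notes remaining.

39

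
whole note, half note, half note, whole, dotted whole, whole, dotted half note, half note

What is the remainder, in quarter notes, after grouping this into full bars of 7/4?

One bar of 7/4 = 7 quarter notes.
Working in quarter notes: whole note = 4; half note = 2; half note = 2; whole = 4; dotted whole = 6; whole = 4; dotted half note = 3; half note = 2.
Sum: 4 + 2 + 2 + 4 + 6 + 4 + 3 + 2 = 27.
27 ÷ 7 = 3 complete bars with 6 quarter notes remaining.

6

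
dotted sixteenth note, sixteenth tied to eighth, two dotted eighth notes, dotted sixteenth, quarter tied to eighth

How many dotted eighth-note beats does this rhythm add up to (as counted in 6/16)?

6

One dotted eighth-note beat = 6 thirty-second notes.
Convert each value to thirty-second notes: dotted sixteenth note = 3; sixteenth tied to eighth (sixteenth + eighth) = 6; dotted eighth note = 6; dotted eighth note = 6; dotted sixteenth = 3; quarter tied to eighth (quarter + eighth) = 12.
Altogether 3 + 6 + 6 + 6 + 3 + 12 = 36.
36 ÷ 6 = 6 beats.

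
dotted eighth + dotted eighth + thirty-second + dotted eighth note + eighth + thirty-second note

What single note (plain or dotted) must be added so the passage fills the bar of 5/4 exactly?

half note

The bar of 5/4 = 40 thirty-second notes.
In thirty-second notes: dotted eighth = 6; dotted eighth = 6; thirty-second = 1; dotted eighth note = 6; eighth = 4; thirty-second note = 1.
Altogether 6 + 6 + 1 + 6 + 4 + 1 = 24.
Remaining: 40 − 24 = 16 thirty-second notes, which is a half note.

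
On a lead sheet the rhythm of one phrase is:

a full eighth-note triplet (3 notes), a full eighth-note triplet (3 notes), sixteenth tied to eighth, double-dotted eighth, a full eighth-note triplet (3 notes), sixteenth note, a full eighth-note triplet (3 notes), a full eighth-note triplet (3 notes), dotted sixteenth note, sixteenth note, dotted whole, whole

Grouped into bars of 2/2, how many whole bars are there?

4

One bar of 2/2 = 32 thirty-second notes.
Working in thirty-second notes: a full eighth-note triplet (3 notes) (three triplet eighths span one quarter) = 8; a full eighth-note triplet (3 notes) (three triplet eighths span one quarter) = 8; sixteenth tied to eighth (sixteenth + eighth) = 6; double-dotted eighth = 7; a full eighth-note triplet (3 notes) (three triplet eighths span one quarter) = 8; sixteenth note = 2; a full eighth-note triplet (3 notes) (three triplet eighths span one quarter) = 8; a full eighth-note triplet (3 notes) (three triplet eighths span one quarter) = 8; dotted sixteenth note = 3; sixteenth note = 2; dotted whole = 48; whole = 32.
Altogether 8 + 8 + 6 + 7 + 8 + 2 + 8 + 8 + 3 + 2 + 48 + 32 = 140.
140 ÷ 32 = 4 complete bars with 12 left over.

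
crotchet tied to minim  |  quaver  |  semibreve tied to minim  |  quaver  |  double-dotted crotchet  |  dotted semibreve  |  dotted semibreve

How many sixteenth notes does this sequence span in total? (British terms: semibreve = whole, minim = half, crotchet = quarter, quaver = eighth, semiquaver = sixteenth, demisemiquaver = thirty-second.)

Convert each value to sixteenth notes: crotchet tied to minim (crotchet + minim) = 12; quaver = 2; semibreve tied to minim (semibreve + minim) = 24; quaver = 2; double-dotted crotchet = 7; dotted semibreve = 24; dotted semibreve = 24.
Sum: 12 + 2 + 24 + 2 + 7 + 24 + 24 = 95 sixteenth notes.

95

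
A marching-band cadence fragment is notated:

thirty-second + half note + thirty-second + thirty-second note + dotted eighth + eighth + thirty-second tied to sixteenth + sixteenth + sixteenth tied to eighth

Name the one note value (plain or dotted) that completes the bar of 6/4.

The bar of 6/4 = 48 thirty-second notes.
In thirty-second notes: thirty-second = 1; half note = 16; thirty-second = 1; thirty-second note = 1; dotted eighth = 6; eighth = 4; thirty-second tied to sixteenth (thirty-second + sixteenth) = 3; sixteenth = 2; sixteenth tied to eighth (sixteenth + eighth) = 6.
Adding: 1 + 16 + 1 + 1 + 6 + 4 + 3 + 2 + 6 = 40.
Remaining: 48 − 40 = 8 thirty-second notes, which is a quarter note.

quarter note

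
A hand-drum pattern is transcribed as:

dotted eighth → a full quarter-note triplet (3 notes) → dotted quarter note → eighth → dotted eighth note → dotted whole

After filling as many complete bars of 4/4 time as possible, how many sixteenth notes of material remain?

14

One bar of 4/4 = 16 sixteenth notes.
Working in sixteenth notes: dotted eighth = 3; a full quarter-note triplet (3 notes) (three triplet quarters span one half) = 8; dotted quarter note = 6; eighth = 2; dotted eighth note = 3; dotted whole = 24.
Adding: 3 + 8 + 6 + 2 + 3 + 24 = 46.
46 ÷ 16 = 2 complete bars with 14 sixteenth notes remaining.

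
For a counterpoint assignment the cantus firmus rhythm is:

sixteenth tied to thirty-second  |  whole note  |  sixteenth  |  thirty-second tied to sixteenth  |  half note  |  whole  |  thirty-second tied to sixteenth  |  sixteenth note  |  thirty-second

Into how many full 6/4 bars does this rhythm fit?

One bar of 6/4 = 48 thirty-second notes.
Each duration in thirty-second notes: sixteenth tied to thirty-second (sixteenth + thirty-second) = 3; whole note = 32; sixteenth = 2; thirty-second tied to sixteenth (thirty-second + sixteenth) = 3; half note = 16; whole = 32; thirty-second tied to sixteenth (thirty-second + sixteenth) = 3; sixteenth note = 2; thirty-second = 1.
Adding: 3 + 32 + 2 + 3 + 16 + 32 + 3 + 2 + 1 = 94.
94 ÷ 48 = 1 complete bar with 46 left over.

1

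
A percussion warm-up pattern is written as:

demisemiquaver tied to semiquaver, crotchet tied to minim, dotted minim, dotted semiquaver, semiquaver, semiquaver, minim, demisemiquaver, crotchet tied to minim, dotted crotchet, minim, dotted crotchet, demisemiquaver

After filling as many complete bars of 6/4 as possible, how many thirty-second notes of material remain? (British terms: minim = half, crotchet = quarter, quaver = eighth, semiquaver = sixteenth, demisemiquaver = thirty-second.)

44

One bar of 6/4 = 48 thirty-second notes.
In thirty-second notes: demisemiquaver tied to semiquaver (demisemiquaver + semiquaver) = 3; crotchet tied to minim (crotchet + minim) = 24; dotted minim = 24; dotted semiquaver = 3; semiquaver = 2; semiquaver = 2; minim = 16; demisemiquaver = 1; crotchet tied to minim (crotchet + minim) = 24; dotted crotchet = 12; minim = 16; dotted crotchet = 12; demisemiquaver = 1.
Adding: 3 + 24 + 24 + 3 + 2 + 2 + 16 + 1 + 24 + 12 + 16 + 12 + 1 = 140.
140 ÷ 48 = 2 complete bars with 44 thirty-second notes remaining.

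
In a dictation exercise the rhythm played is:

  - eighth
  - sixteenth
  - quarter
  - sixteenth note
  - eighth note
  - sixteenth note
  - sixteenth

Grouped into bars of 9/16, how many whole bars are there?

1

One bar of 9/16 = 9 sixteenth notes.
Working in sixteenth notes: eighth = 2; sixteenth = 1; quarter = 4; sixteenth note = 1; eighth note = 2; sixteenth note = 1; sixteenth = 1.
Adding: 2 + 1 + 4 + 1 + 2 + 1 + 1 = 12.
12 ÷ 9 = 1 complete bar with 3 left over.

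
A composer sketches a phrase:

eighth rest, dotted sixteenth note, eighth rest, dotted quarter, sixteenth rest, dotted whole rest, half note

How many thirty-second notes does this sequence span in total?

89

Working in thirty-second notes: eighth rest = 4; dotted sixteenth note = 3; eighth rest = 4; dotted quarter = 12; sixteenth rest = 2; dotted whole rest = 48; half note = 16.
Sum: 4 + 3 + 4 + 12 + 2 + 48 + 16 = 89 thirty-second notes.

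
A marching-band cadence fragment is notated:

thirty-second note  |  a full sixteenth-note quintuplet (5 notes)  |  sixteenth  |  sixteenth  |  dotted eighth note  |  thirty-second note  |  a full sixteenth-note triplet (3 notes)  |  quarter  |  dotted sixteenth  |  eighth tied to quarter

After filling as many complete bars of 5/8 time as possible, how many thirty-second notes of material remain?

7

One bar of 5/8 = 20 thirty-second notes.
Each duration in thirty-second notes: thirty-second note = 1; a full sixteenth-note quintuplet (5 notes) (five quintuplet sixteenths span one quarter) = 8; sixteenth = 2; sixteenth = 2; dotted eighth note = 6; thirty-second note = 1; a full sixteenth-note triplet (3 notes) (three triplet sixteenths span one eighth) = 4; quarter = 8; dotted sixteenth = 3; eighth tied to quarter (eighth + quarter) = 12.
Adding: 1 + 8 + 2 + 2 + 6 + 1 + 4 + 8 + 3 + 12 = 47.
47 ÷ 20 = 2 complete bars with 7 thirty-second notes remaining.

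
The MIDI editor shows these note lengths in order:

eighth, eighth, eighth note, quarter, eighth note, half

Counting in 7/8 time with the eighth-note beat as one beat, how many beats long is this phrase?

10

One eighth-note beat = 2 sixteenth notes.
Convert each value to sixteenth notes: eighth = 2; eighth = 2; eighth note = 2; quarter = 4; eighth note = 2; half = 8.
Adding: 2 + 2 + 2 + 4 + 2 + 8 = 20.
20 ÷ 2 = 10 beats.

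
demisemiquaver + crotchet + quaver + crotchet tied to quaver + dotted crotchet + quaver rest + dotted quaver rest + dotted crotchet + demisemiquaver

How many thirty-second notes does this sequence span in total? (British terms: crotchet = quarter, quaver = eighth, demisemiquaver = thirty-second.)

60

Working in thirty-second notes: demisemiquaver = 1; crotchet = 8; quaver = 4; crotchet tied to quaver (crotchet + quaver) = 12; dotted crotchet = 12; quaver rest = 4; dotted quaver rest = 6; dotted crotchet = 12; demisemiquaver = 1.
Adding: 1 + 8 + 4 + 12 + 12 + 4 + 6 + 12 + 1 = 60 thirty-second notes.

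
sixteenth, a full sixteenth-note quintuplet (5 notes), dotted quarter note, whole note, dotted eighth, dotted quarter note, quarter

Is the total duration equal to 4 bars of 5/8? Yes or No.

Yes

One bar of 5/8 = 10 sixteenth notes, so 4 bars = 40.
Working in sixteenth notes: sixteenth = 1; a full sixteenth-note quintuplet (5 notes) (five quintuplet sixteenths span one quarter) = 4; dotted quarter note = 6; whole note = 16; dotted eighth = 3; dotted quarter note = 6; quarter = 4.
Total: 1 + 4 + 6 + 16 + 3 + 6 + 4 = 40.
40 equals 40, so the answer is Yes.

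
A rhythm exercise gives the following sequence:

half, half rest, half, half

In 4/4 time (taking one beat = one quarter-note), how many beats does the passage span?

One quarter-note beat = 2 eighth notes.
Working in eighth notes: half = 4; half rest = 4; half = 4; half = 4.
Adding: 4 + 4 + 4 + 4 = 16.
16 ÷ 2 = 8 beats.

8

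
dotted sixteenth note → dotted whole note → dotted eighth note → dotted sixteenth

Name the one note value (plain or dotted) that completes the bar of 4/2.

The bar of 4/2 = 64 thirty-second notes.
Each duration in thirty-second notes: dotted sixteenth note = 3; dotted whole note = 48; dotted eighth note = 6; dotted sixteenth = 3.
Total: 3 + 48 + 6 + 3 = 60.
Remaining: 64 − 60 = 4 thirty-second notes, which is a eighth note.

eighth note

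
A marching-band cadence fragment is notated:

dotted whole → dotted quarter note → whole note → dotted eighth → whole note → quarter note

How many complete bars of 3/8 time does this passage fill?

11

One bar of 3/8 = 6 sixteenth notes.
Convert each value to sixteenth notes: dotted whole = 24; dotted quarter note = 6; whole note = 16; dotted eighth = 3; whole note = 16; quarter note = 4.
Altogether 24 + 6 + 16 + 3 + 16 + 4 = 69.
69 ÷ 6 = 11 complete bars with 3 left over.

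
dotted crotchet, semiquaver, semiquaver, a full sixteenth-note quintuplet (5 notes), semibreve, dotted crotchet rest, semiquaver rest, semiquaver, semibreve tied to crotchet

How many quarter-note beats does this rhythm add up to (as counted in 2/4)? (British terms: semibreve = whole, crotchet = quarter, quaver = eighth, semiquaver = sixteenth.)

One quarter-note beat = 4 sixteenth notes.
Express everything in sixteenth notes: dotted crotchet = 6; semiquaver = 1; semiquaver = 1; a full sixteenth-note quintuplet (5 notes) (five quintuplet sixteenths span one quarter) = 4; semibreve = 16; dotted crotchet rest = 6; semiquaver rest = 1; semiquaver = 1; semibreve tied to crotchet (semibreve + crotchet) = 20.
Adding: 6 + 1 + 1 + 4 + 16 + 6 + 1 + 1 + 20 = 56.
56 ÷ 4 = 14 beats.

14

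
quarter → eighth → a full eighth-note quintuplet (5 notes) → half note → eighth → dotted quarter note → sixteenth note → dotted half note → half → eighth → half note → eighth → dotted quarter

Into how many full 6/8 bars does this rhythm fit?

5

One bar of 6/8 = 12 sixteenth notes.
Working in sixteenth notes: quarter = 4; eighth = 2; a full eighth-note quintuplet (5 notes) (five quintuplet eighths span one half) = 8; half note = 8; eighth = 2; dotted quarter note = 6; sixteenth note = 1; dotted half note = 12; half = 8; eighth = 2; half note = 8; eighth = 2; dotted quarter = 6.
Adding: 4 + 2 + 8 + 8 + 2 + 6 + 1 + 12 + 8 + 2 + 8 + 2 + 6 = 69.
69 ÷ 12 = 5 complete bars with 9 left over.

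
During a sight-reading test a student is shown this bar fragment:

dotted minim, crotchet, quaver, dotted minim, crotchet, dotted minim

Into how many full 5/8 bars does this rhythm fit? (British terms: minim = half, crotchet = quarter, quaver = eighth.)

One bar of 5/8 = 5 eighth notes.
Working in eighth notes: dotted minim = 6; crotchet = 2; quaver = 1; dotted minim = 6; crotchet = 2; dotted minim = 6.
Adding: 6 + 2 + 1 + 6 + 2 + 6 = 23.
23 ÷ 5 = 4 complete bars with 3 left over.

4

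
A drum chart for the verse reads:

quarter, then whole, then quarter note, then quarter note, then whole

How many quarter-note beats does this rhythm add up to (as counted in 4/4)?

One quarter-note beat = 2 eighth notes.
In eighth notes: quarter = 2; whole = 8; quarter note = 2; quarter note = 2; whole = 8.
Sum: 2 + 8 + 2 + 2 + 8 = 22.
22 ÷ 2 = 11 beats.

11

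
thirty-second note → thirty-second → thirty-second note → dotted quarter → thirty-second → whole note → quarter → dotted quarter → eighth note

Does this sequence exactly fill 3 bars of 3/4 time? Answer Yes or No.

Yes

One bar of 3/4 = 24 thirty-second notes, so 3 bars = 72.
Working in thirty-second notes: thirty-second note = 1; thirty-second = 1; thirty-second note = 1; dotted quarter = 12; thirty-second = 1; whole note = 32; quarter = 8; dotted quarter = 12; eighth note = 4.
Sum: 1 + 1 + 1 + 12 + 1 + 32 + 8 + 12 + 4 = 72.
72 equals 72, so the answer is Yes.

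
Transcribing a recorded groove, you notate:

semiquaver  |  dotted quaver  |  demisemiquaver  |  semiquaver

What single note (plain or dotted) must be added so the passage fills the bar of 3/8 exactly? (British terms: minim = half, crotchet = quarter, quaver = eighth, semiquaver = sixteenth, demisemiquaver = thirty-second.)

The bar of 3/8 = 12 thirty-second notes.
Convert each value to thirty-second notes: semiquaver = 2; dotted quaver = 6; demisemiquaver = 1; semiquaver = 2.
Altogether 2 + 6 + 1 + 2 = 11.
Remaining: 12 − 11 = 1 thirty-second note, which is a thirty-second note.

thirty-second note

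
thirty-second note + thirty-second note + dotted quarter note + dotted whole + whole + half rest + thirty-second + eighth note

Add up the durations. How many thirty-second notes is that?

Working in thirty-second notes: thirty-second note = 1; thirty-second note = 1; dotted quarter note = 12; dotted whole = 48; whole = 32; half rest = 16; thirty-second = 1; eighth note = 4.
Adding: 1 + 1 + 12 + 48 + 32 + 16 + 1 + 4 = 115 thirty-second notes.

115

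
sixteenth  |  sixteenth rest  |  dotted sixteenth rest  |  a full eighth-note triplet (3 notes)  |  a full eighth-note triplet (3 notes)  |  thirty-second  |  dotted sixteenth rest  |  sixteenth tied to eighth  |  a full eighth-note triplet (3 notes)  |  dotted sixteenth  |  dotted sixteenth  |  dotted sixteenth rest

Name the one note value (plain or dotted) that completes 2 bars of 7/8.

2 bars of 7/8 = 56 thirty-second notes.
Each duration in thirty-second notes: sixteenth = 2; sixteenth rest = 2; dotted sixteenth rest = 3; a full eighth-note triplet (3 notes) (three triplet eighths span one quarter) = 8; a full eighth-note triplet (3 notes) (three triplet eighths span one quarter) = 8; thirty-second = 1; dotted sixteenth rest = 3; sixteenth tied to eighth (sixteenth + eighth) = 6; a full eighth-note triplet (3 notes) (three triplet eighths span one quarter) = 8; dotted sixteenth = 3; dotted sixteenth = 3; dotted sixteenth rest = 3.
Sum: 2 + 2 + 3 + 8 + 8 + 1 + 3 + 6 + 8 + 3 + 3 + 3 = 50.
Remaining: 56 − 50 = 6 thirty-second notes, which is a dotted eighth note.

dotted eighth note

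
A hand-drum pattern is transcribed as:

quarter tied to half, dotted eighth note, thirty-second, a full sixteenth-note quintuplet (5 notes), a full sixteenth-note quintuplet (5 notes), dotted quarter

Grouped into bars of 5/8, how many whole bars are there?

One bar of 5/8 = 20 thirty-second notes.
Each duration in thirty-second notes: quarter tied to half (quarter + half) = 24; dotted eighth note = 6; thirty-second = 1; a full sixteenth-note quintuplet (5 notes) (five quintuplet sixteenths span one quarter) = 8; a full sixteenth-note quintuplet (5 notes) (five quintuplet sixteenths span one quarter) = 8; dotted quarter = 12.
Altogether 24 + 6 + 1 + 8 + 8 + 12 = 59.
59 ÷ 20 = 2 complete bars with 19 left over.

2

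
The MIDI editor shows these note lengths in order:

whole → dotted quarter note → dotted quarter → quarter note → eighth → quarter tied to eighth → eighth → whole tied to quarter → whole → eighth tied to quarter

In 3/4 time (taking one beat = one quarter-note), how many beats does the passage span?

21

One quarter-note beat = 2 eighth notes.
Working in eighth notes: whole = 8; dotted quarter note = 3; dotted quarter = 3; quarter note = 2; eighth = 1; quarter tied to eighth (quarter + eighth) = 3; eighth = 1; whole tied to quarter (whole + quarter) = 10; whole = 8; eighth tied to quarter (eighth + quarter) = 3.
Altogether 8 + 3 + 3 + 2 + 1 + 3 + 1 + 10 + 8 + 3 = 42.
42 ÷ 2 = 21 beats.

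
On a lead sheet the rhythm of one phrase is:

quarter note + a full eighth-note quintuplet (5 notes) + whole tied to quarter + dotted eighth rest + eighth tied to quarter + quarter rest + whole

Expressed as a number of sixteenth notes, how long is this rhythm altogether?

61

Working in sixteenth notes: quarter note = 4; a full eighth-note quintuplet (5 notes) (five quintuplet eighths span one half) = 8; whole tied to quarter (whole + quarter) = 20; dotted eighth rest = 3; eighth tied to quarter (eighth + quarter) = 6; quarter rest = 4; whole = 16.
Sum: 4 + 8 + 20 + 3 + 6 + 4 + 16 = 61 sixteenth notes.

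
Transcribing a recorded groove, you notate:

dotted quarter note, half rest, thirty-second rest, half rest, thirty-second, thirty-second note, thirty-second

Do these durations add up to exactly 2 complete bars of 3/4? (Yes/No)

One bar of 3/4 = 24 thirty-second notes, so 2 bars = 48.
Working in thirty-second notes: dotted quarter note = 12; half rest = 16; thirty-second rest = 1; half rest = 16; thirty-second = 1; thirty-second note = 1; thirty-second = 1.
Adding: 12 + 16 + 1 + 16 + 1 + 1 + 1 = 48.
48 equals 48, so the answer is Yes.

Yes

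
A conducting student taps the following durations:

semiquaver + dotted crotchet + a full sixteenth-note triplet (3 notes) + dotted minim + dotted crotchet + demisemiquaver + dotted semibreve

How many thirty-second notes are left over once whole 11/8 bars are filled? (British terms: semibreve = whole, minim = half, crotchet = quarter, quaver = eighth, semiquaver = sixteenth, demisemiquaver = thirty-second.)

One bar of 11/8 = 44 thirty-second notes.
Working in thirty-second notes: semiquaver = 2; dotted crotchet = 12; a full sixteenth-note triplet (3 notes) (three triplet sixteenths span one eighth) = 4; dotted minim = 24; dotted crotchet = 12; demisemiquaver = 1; dotted semibreve = 48.
Sum: 2 + 12 + 4 + 24 + 12 + 1 + 48 = 103.
103 ÷ 44 = 2 complete bars with 15 thirty-second notes remaining.

15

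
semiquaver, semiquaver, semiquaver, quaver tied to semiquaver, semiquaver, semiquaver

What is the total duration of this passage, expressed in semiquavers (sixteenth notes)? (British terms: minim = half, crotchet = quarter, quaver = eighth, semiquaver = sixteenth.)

8

Each duration in sixteenth notes: semiquaver = 1; semiquaver = 1; semiquaver = 1; quaver tied to semiquaver (quaver + semiquaver) = 3; semiquaver = 1; semiquaver = 1.
Adding: 1 + 1 + 1 + 3 + 1 + 1 = 8 sixteenth notes.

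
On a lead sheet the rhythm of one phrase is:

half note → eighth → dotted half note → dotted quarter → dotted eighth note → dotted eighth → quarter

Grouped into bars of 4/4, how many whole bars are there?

2

One bar of 4/4 = 16 sixteenth notes.
Each duration in sixteenth notes: half note = 8; eighth = 2; dotted half note = 12; dotted quarter = 6; dotted eighth note = 3; dotted eighth = 3; quarter = 4.
Sum: 8 + 2 + 12 + 6 + 3 + 3 + 4 = 38.
38 ÷ 16 = 2 complete bars with 6 left over.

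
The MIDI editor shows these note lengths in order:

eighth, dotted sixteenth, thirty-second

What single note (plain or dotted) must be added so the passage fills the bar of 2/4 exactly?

quarter note

The bar of 2/4 = 16 thirty-second notes.
Express everything in thirty-second notes: eighth = 4; dotted sixteenth = 3; thirty-second = 1.
Total: 4 + 3 + 1 = 8.
Remaining: 16 − 8 = 8 thirty-second notes, which is a quarter note.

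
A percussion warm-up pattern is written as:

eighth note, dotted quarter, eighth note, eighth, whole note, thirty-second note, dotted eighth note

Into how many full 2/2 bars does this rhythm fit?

1

One bar of 2/2 = 32 thirty-second notes.
In thirty-second notes: eighth note = 4; dotted quarter = 12; eighth note = 4; eighth = 4; whole note = 32; thirty-second note = 1; dotted eighth note = 6.
Sum: 4 + 12 + 4 + 4 + 32 + 1 + 6 = 63.
63 ÷ 32 = 1 complete bar with 31 left over.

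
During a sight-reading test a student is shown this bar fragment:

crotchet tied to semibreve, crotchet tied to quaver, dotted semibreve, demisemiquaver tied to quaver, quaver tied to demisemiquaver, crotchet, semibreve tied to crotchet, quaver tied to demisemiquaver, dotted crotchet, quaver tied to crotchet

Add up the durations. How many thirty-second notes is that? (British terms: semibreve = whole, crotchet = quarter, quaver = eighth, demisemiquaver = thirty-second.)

Working in thirty-second notes: crotchet tied to semibreve (crotchet + semibreve) = 40; crotchet tied to quaver (crotchet + quaver) = 12; dotted semibreve = 48; demisemiquaver tied to quaver (demisemiquaver + quaver) = 5; quaver tied to demisemiquaver (quaver + demisemiquaver) = 5; crotchet = 8; semibreve tied to crotchet (semibreve + crotchet) = 40; quaver tied to demisemiquaver (quaver + demisemiquaver) = 5; dotted crotchet = 12; quaver tied to crotchet (quaver + crotchet) = 12.
Total: 40 + 12 + 48 + 5 + 5 + 8 + 40 + 5 + 12 + 12 = 187 thirty-second notes.

187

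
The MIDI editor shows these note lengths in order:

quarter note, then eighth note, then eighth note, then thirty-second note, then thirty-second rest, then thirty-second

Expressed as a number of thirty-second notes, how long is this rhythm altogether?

19

Convert each value to thirty-second notes: quarter note = 8; eighth note = 4; eighth note = 4; thirty-second note = 1; thirty-second rest = 1; thirty-second = 1.
Total: 8 + 4 + 4 + 1 + 1 + 1 = 19 thirty-second notes.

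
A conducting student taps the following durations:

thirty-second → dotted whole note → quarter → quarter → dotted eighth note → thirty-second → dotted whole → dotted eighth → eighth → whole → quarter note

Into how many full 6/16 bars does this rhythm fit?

One bar of 6/16 = 12 thirty-second notes.
Working in thirty-second notes: thirty-second = 1; dotted whole note = 48; quarter = 8; quarter = 8; dotted eighth note = 6; thirty-second = 1; dotted whole = 48; dotted eighth = 6; eighth = 4; whole = 32; quarter note = 8.
Altogether 1 + 48 + 8 + 8 + 6 + 1 + 48 + 6 + 4 + 32 + 8 = 170.
170 ÷ 12 = 14 complete bars with 2 left over.

14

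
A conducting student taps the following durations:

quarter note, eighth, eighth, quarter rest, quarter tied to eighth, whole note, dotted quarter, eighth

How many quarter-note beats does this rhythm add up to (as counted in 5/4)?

10.5

One quarter-note beat = 2 eighth notes.
In eighth notes: quarter note = 2; eighth = 1; eighth = 1; quarter rest = 2; quarter tied to eighth (quarter + eighth) = 3; whole note = 8; dotted quarter = 3; eighth = 1.
Total: 2 + 1 + 1 + 2 + 3 + 8 + 3 + 1 = 21.
21 ÷ 2 = 10.5 beats.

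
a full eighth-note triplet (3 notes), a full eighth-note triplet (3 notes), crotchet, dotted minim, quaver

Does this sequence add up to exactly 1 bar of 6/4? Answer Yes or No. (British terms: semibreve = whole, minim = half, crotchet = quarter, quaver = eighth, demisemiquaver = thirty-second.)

No

One bar of 6/4 = 12 eighth notes.
Each duration in eighth notes: a full eighth-note triplet (3 notes) (three triplet eighths span one quarter) = 2; a full eighth-note triplet (3 notes) (three triplet eighths span one quarter) = 2; crotchet = 2; dotted minim = 6; quaver = 1.
Total: 2 + 2 + 2 + 6 + 1 = 13.
13 exceeds 12, so the answer is No.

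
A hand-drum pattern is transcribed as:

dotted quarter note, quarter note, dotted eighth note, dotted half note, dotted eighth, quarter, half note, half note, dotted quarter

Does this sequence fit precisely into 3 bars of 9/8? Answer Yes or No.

One bar of 9/8 = 18 sixteenth notes, so 3 bars = 54.
Working in sixteenth notes: dotted quarter note = 6; quarter note = 4; dotted eighth note = 3; dotted half note = 12; dotted eighth = 3; quarter = 4; half note = 8; half note = 8; dotted quarter = 6.
Adding: 6 + 4 + 3 + 12 + 3 + 4 + 8 + 8 + 6 = 54.
54 equals 54, so the answer is Yes.

Yes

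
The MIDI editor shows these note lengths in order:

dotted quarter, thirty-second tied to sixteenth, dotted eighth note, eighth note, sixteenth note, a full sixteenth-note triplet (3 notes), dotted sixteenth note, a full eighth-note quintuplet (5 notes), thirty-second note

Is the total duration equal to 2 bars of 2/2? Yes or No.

No

One bar of 2/2 = 32 thirty-second notes, so 2 bars = 64.
In thirty-second notes: dotted quarter = 12; thirty-second tied to sixteenth (thirty-second + sixteenth) = 3; dotted eighth note = 6; eighth note = 4; sixteenth note = 2; a full sixteenth-note triplet (3 notes) (three triplet sixteenths span one eighth) = 4; dotted sixteenth note = 3; a full eighth-note quintuplet (5 notes) (five quintuplet eighths span one half) = 16; thirty-second note = 1.
Total: 12 + 3 + 6 + 4 + 2 + 4 + 3 + 16 + 1 = 51.
51 falls short of 64, so the answer is No.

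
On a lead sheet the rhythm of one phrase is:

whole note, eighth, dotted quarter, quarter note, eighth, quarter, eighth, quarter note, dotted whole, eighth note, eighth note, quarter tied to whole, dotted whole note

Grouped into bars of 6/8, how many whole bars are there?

One bar of 6/8 = 6 eighth notes.
Each duration in eighth notes: whole note = 8; eighth = 1; dotted quarter = 3; quarter note = 2; eighth = 1; quarter = 2; eighth = 1; quarter note = 2; dotted whole = 12; eighth note = 1; eighth note = 1; quarter tied to whole (quarter + whole) = 10; dotted whole note = 12.
Adding: 8 + 1 + 3 + 2 + 1 + 2 + 1 + 2 + 12 + 1 + 1 + 10 + 12 = 56.
56 ÷ 6 = 9 complete bars with 2 left over.

9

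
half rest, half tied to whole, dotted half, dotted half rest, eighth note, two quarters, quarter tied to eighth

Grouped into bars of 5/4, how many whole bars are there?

3

One bar of 5/4 = 10 eighth notes.
In eighth notes: half rest = 4; half tied to whole (half + whole) = 12; dotted half = 6; dotted half rest = 6; eighth note = 1; quarter = 2; quarter = 2; quarter tied to eighth (quarter + eighth) = 3.
Total: 4 + 12 + 6 + 6 + 1 + 2 + 2 + 3 = 36.
36 ÷ 10 = 3 complete bars with 6 left over.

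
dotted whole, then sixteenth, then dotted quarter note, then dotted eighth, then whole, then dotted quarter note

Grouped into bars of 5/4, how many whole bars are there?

One bar of 5/4 = 20 sixteenth notes.
Convert each value to sixteenth notes: dotted whole = 24; sixteenth = 1; dotted quarter note = 6; dotted eighth = 3; whole = 16; dotted quarter note = 6.
Adding: 24 + 1 + 6 + 3 + 16 + 6 = 56.
56 ÷ 20 = 2 complete bars with 16 left over.

2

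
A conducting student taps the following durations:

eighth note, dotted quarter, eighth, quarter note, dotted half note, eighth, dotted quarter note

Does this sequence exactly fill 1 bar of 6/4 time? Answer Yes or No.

One bar of 6/4 = 12 eighth notes.
In eighth notes: eighth note = 1; dotted quarter = 3; eighth = 1; quarter note = 2; dotted half note = 6; eighth = 1; dotted quarter note = 3.
Altogether 1 + 3 + 1 + 2 + 6 + 1 + 3 = 17.
17 exceeds 12, so the answer is No.

No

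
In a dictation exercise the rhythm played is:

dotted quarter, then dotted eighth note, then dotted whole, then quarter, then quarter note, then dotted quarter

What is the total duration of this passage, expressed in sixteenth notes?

47

Express everything in sixteenth notes: dotted quarter = 6; dotted eighth note = 3; dotted whole = 24; quarter = 4; quarter note = 4; dotted quarter = 6.
Total: 6 + 3 + 24 + 4 + 4 + 6 = 47 sixteenth notes.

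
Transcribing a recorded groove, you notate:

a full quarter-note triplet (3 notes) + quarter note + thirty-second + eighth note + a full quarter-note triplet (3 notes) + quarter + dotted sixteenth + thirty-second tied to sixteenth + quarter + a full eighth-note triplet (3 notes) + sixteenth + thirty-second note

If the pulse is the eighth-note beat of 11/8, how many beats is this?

19.5

One eighth-note beat = 4 thirty-second notes.
In thirty-second notes: a full quarter-note triplet (3 notes) (three triplet quarters span one half) = 16; quarter note = 8; thirty-second = 1; eighth note = 4; a full quarter-note triplet (3 notes) (three triplet quarters span one half) = 16; quarter = 8; dotted sixteenth = 3; thirty-second tied to sixteenth (thirty-second + sixteenth) = 3; quarter = 8; a full eighth-note triplet (3 notes) (three triplet eighths span one quarter) = 8; sixteenth = 2; thirty-second note = 1.
Adding: 16 + 8 + 1 + 4 + 16 + 8 + 3 + 3 + 8 + 8 + 2 + 1 = 78.
78 ÷ 4 = 19.5 beats.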